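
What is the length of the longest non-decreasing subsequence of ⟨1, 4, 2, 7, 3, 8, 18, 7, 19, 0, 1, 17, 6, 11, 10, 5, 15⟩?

6

One longest non-decreasing subsequence is 1, 4, 7, 8, 18, 19 (positions 1,2,4,6,7,9), of length 6; no longer one exists.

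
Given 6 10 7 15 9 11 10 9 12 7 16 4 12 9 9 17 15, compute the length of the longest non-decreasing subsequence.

7

One longest non-decreasing subsequence is 6, 7, 9, 11, 12, 16, 17 (positions 1,3,5,6,9,11,16), of length 7; no longer one exists.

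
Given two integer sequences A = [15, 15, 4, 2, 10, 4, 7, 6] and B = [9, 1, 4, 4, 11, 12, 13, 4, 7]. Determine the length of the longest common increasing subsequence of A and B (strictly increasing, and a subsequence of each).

A longest common strictly increasing subsequence is 4, 7 (length 2); it appears in order in both A and B, and no longer such subsequence exists.

2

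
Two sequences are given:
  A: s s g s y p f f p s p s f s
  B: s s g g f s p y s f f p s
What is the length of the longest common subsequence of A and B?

Backtracking the LCS table gives one alignment: s (A1,B1) → s (A2,B2) → g (A3,B4) → s (A4,B6) → y (A5,B8) → f (A7,B10) → f (A8,B11) → p (A11,B12) → s (A14,B13).
So the longest common subsequence has length 9.

9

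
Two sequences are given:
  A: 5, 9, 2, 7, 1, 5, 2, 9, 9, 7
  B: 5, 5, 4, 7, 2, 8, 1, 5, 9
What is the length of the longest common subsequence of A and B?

Backtracking the LCS table gives one alignment: 5 (A1,B2) → 2 (A3,B5) → 1 (A5,B7) → 5 (A6,B8) → 9 (A9,B9).
So the longest common subsequence has length 5.

5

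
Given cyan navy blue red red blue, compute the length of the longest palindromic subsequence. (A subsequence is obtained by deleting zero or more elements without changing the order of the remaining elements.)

4

One longest palindromic subsequence is blue red red blue (positions 3,4,5,6); it reads the same forward and backward, and the interval DP gives dp[1][6] = 4.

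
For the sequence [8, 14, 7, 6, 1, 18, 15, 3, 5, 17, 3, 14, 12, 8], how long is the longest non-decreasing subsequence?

4

One longest non-decreasing subsequence is 8, 14, 15, 17 (positions 1,2,7,10), of length 4; no longer one exists.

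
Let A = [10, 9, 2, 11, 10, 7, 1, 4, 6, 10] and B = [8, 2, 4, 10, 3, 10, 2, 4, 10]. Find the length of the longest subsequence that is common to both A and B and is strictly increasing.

3

For each value that appears in both, track the longest common increasing run ending there.
The best achievable length is 3; one witness is 2, 4, 10 (A-positions 3,8,10, B-positions 2,3,4).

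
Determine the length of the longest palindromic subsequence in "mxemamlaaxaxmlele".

8

One longest palindromic subsequence is emaaaame (positions 3,4,5,8,9,11,13,17); it reads the same forward and backward, and the interval DP gives dp[1][17] = 8.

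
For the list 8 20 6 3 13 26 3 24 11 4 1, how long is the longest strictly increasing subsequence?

One longest increasing subsequence is 8, 20, 26 (positions 1,2,6), of length 3; no longer one exists.

3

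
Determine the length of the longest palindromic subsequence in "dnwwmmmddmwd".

8

Using dp[i][j] = 2 + dp[i+1][j−1] if the ends match, else max(dp[i+1][j], dp[i][j−1]):
dp[1][12] = 8. A witness is dwmddmwd at positions 1,3,5,8,9,10,11,12.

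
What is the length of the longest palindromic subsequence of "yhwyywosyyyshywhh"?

11

One longest palindromic subsequence is hwysyyysywh (positions 2,3,4,8,9,10,11,12,14,15,17); it reads the same forward and backward, and the interval DP gives dp[1][17] = 11.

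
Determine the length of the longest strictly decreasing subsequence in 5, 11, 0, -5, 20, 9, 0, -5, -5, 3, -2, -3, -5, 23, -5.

One longest decreasing subsequence is 11, 9, 0, -2, -3, -5 (positions 2,6,7,11,12,13), of length 6; no longer one exists.

6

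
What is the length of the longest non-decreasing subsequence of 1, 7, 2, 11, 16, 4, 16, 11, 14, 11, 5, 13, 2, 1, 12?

Let dp[i] be the longest non-decreasing subsequence ending at position i. Then dp = [1, 2, 2, 3, 4, 3, 5, 4, 5, 5, 4, 6, 3, 2, 6].
The maximum is 6; one witness is 1, 7, 11, 11, 11, 13 at positions 1,2,4,8,10,12.

6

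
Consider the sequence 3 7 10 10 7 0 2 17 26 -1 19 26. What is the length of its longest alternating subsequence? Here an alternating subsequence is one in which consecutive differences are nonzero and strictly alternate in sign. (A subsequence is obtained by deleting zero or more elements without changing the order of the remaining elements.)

A longest alternating subsequence is 3, 7, 0, 2, -1, 19 (positions 1,2,6,7,10,11); its 5 consecutive differences strictly alternate in sign, and length 6 is optimal.

6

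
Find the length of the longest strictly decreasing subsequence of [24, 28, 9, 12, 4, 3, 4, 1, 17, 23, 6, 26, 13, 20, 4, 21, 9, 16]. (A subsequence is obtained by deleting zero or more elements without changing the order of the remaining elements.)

5

Scanning left to right, the best length ending at each element is: 24→1, 28→1, 9→2, 12→2, 4→3, 3→4, 4→3, 1→5, 17→2, 23→2, 6→3, 26→2, 13→3, 20→3, 4→4, 21→3, 9→4, 16→4.
So the longest decreasing subsequence has length 5, e.g. 24, 9, 4, 3, 1.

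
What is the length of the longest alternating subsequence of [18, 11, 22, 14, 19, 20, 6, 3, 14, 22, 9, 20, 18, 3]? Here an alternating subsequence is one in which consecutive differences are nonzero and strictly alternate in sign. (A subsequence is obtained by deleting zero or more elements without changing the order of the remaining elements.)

Track the best alternating length ending on an up-step vs a down-step at each position: up/down = 1/1, 1/2, 3/1, 3/4, 5/4, 5/4, 1/6, 1/6, 7/6, 7/1, 7/8, 9/8, 9/10, 1/10.
The maximum over both is 10; one such subsequence is 18, 11, 22, 14, 19, 6, 14, 9, 20, 18.

10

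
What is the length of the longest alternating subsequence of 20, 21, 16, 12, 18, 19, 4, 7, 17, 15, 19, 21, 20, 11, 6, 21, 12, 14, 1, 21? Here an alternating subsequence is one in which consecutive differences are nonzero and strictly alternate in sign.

14

A longest alternating subsequence is 20, 21, 16, 18, 4, 17, 15, 21, 20, 21, 12, 14, 1, 21 (positions 1,2,3,5,7,9,10,12,13,16,17,18,19,20); its 13 consecutive differences strictly alternate in sign, and length 14 is optimal.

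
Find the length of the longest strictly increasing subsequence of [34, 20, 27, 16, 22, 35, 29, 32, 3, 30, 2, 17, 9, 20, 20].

4

Let dp[i] be the longest increasing subsequence ending at position i. Then dp = [1, 1, 2, 1, 2, 3, 3, 4, 1, 4, 1, 2, 2, 3, 3].
The maximum is 4; one witness is 20, 27, 29, 32 at positions 2,3,7,8.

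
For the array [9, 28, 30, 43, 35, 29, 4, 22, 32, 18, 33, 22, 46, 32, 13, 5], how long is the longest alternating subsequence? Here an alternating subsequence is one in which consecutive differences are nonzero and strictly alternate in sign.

9

Track the best alternating length ending on an up-step vs a down-step at each position: up/down = 1/1, 2/1, 2/1, 2/1, 2/3, 2/3, 1/3, 4/3, 4/3, 4/5, 6/3, 6/7, 8/1, 8/9, 4/9, 4/9.
The maximum over both is 9; one such subsequence is 9, 28, 4, 22, 18, 33, 22, 46, 32.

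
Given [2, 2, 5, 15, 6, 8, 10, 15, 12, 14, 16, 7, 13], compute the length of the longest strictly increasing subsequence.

8

Scanning left to right, the best length ending at each element is: 2→1, 2→1, 5→2, 15→3, 6→3, 8→4, 10→5, 15→6, 12→6, 14→7, 16→8, 7→4, 13→7.
So the longest increasing subsequence has length 8, e.g. 2, 5, 6, 8, 10, 12, 14, 16.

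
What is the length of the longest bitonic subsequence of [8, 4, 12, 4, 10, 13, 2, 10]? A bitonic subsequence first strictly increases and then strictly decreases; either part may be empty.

4

Let inc[i] be the LIS ending at i and dec[i] the longest strictly decreasing subsequence starting at i. inc = [1, 1, 2, 1, 2, 3, 1, 2], dec = [3, 2, 3, 2, 2, 2, 1, 1].
max_i inc[i]+dec[i]−1 = 4, with one witness 8, 12, 10, 2.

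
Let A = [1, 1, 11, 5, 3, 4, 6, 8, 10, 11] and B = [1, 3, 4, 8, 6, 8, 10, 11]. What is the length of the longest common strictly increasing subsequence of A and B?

For each value that appears in both, track the longest common increasing run ending there.
The best achievable length is 7; one witness is 1, 3, 4, 6, 8, 10, 11 (A-positions 1,5,6,7,8,9,10, B-positions 1,2,3,5,6,7,8).

7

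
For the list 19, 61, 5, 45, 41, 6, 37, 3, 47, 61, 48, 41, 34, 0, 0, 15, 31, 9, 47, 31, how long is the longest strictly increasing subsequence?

5

Scanning left to right, the best length ending at each element is: 19→1, 61→2, 5→1, 45→2, 41→2, 6→2, 37→3, 3→1, 47→4, 61→5, 48→5, 41→4, 34→3, 0→1, 0→1, 15→3, 31→4, 9→3, 47→5, 31→4.
So the longest increasing subsequence has length 5, e.g. 5, 6, 37, 47, 61.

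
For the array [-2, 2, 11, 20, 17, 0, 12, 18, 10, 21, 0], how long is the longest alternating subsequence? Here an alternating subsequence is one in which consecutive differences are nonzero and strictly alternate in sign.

A longest alternating subsequence is -2, 2, 0, 12, 10, 21, 0 (positions 1,2,6,7,9,10,11); its 6 consecutive differences strictly alternate in sign, and length 7 is optimal.

7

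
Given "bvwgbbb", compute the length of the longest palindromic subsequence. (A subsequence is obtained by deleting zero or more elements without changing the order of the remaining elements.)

Using dp[i][j] = 2 + dp[i+1][j−1] if the ends match, else max(dp[i+1][j], dp[i][j−1]):
dp[1][7] = 4. A witness is bbbb at positions 1,5,6,7.

4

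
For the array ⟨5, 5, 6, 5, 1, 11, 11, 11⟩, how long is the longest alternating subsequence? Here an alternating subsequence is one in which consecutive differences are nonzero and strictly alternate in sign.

Track the best alternating length ending on an up-step vs a down-step at each position: up/down = 1/1, 1/1, 2/1, 1/3, 1/3, 4/1, 4/1, 4/1.
The maximum over both is 4; one such subsequence is 5, 6, 5, 11.

4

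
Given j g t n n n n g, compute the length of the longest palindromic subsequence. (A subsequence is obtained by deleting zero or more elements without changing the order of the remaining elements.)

One longest palindromic subsequence is gnnnng (positions 2,4,5,6,7,8); it reads the same forward and backward, and the interval DP gives dp[1][8] = 6.

6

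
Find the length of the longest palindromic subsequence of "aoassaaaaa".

One longest palindromic subsequence is aaaaaaa (positions 1,3,6,7,8,9,10); it reads the same forward and backward, and the interval DP gives dp[1][10] = 7.

7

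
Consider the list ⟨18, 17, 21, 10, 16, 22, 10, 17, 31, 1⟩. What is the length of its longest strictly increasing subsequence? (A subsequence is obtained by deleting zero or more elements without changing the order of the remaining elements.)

4

One longest increasing subsequence is 18, 21, 22, 31 (positions 1,3,6,9), of length 4; no longer one exists.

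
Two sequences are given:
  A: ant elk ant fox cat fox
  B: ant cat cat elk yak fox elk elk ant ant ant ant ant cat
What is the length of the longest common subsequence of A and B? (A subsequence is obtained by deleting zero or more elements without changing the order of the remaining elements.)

4

A longest common subsequence is ant, elk, ant, cat (length 4); the LCS DP confirms no longer common subsequence exists.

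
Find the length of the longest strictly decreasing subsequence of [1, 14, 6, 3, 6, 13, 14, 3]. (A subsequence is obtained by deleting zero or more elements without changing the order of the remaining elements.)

Let dp[i] be the longest decreasing subsequence ending at position i. Then dp = [1, 1, 2, 3, 2, 2, 1, 3].
The maximum is 3; one witness is 14, 6, 3 at positions 2,3,4.

3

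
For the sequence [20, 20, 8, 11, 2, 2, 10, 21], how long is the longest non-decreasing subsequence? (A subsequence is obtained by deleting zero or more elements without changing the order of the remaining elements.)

4

Let dp[i] be the longest non-decreasing subsequence ending at position i. Then dp = [1, 2, 1, 2, 1, 2, 3, 4].
The maximum is 4; one witness is 2, 2, 10, 21 at positions 5,6,7,8.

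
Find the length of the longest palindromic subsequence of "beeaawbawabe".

One longest palindromic subsequence is ebawabe (positions 2,7,8,9,10,11,12); it reads the same forward and backward, and the interval DP gives dp[1][12] = 7.

7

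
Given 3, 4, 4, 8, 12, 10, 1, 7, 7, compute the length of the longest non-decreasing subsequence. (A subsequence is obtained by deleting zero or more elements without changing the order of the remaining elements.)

One longest non-decreasing subsequence is 3, 4, 4, 8, 12 (positions 1,2,3,4,5), of length 5; no longer one exists.

5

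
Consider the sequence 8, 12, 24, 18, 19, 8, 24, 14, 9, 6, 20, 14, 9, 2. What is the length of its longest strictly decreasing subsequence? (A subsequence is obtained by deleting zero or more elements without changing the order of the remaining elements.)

One longest decreasing subsequence is 24, 18, 14, 9, 6, 2 (positions 3,4,8,9,10,14), of length 6; no longer one exists.

6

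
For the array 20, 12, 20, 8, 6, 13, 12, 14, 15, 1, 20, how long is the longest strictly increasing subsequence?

Let dp[i] be the longest increasing subsequence ending at position i. Then dp = [1, 1, 2, 1, 1, 2, 2, 3, 4, 1, 5].
The maximum is 5; one witness is 12, 13, 14, 15, 20 at positions 2,6,8,9,11.

5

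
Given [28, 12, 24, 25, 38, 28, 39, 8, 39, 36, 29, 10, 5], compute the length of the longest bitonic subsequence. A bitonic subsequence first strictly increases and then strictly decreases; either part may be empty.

9

Let inc[i] be the LIS ending at i and dec[i] the longest strictly decreasing subsequence starting at i. inc = [1, 1, 2, 3, 4, 4, 5, 1, 5, 5, 5, 2, 1], dec = [4, 3, 3, 3, 5, 3, 5, 2, 5, 4, 3, 2, 1].
max_i inc[i]+dec[i]−1 = 9, with one witness 12, 24, 25, 38, 39, 36, 29, 10, 5.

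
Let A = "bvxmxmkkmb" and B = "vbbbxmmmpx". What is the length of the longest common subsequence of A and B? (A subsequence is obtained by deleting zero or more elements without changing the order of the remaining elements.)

5

A longest common subsequence is bxmmm (length 5); the LCS DP confirms no longer common subsequence exists.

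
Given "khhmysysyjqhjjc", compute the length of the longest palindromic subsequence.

7

Using dp[i][j] = 2 + dp[i+1][j−1] if the ends match, else max(dp[i+1][j], dp[i][j−1]):
dp[1][15] = 7. A witness is hysysyh at positions 3,5,6,7,8,9,12.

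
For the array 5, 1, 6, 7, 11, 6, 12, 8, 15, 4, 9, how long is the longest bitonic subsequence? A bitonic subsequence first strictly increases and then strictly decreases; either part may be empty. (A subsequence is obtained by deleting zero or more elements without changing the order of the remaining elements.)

7

Let inc[i] be the LIS ending at i and dec[i] the longest strictly decreasing subsequence starting at i. inc = [1, 1, 2, 3, 4, 2, 5, 4, 6, 2, 5], dec = [2, 1, 2, 3, 3, 2, 3, 2, 2, 1, 1].
max_i inc[i]+dec[i]−1 = 7, with one witness 5, 6, 7, 11, 12, 8, 4.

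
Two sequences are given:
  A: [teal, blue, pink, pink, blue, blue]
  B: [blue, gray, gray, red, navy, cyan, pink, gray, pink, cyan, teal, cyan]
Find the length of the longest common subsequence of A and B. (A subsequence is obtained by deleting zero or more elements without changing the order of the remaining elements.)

3

Backtracking the LCS table gives one alignment: blue (A2,B1) → pink (A3,B7) → pink (A4,B9).
So the longest common subsequence has length 3.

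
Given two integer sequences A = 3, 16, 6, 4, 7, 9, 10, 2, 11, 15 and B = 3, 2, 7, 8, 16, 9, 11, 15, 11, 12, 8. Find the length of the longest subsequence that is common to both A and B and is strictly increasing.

5

For each value that appears in both, track the longest common increasing run ending there.
The best achievable length is 5; one witness is 3, 7, 9, 11, 15 (A-positions 1,5,6,9,10, B-positions 1,3,6,7,8).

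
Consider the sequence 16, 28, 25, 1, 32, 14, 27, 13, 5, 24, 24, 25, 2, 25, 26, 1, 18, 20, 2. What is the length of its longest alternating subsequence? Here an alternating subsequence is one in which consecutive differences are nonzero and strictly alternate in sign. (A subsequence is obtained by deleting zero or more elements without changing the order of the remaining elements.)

13

Track the best alternating length ending on an up-step vs a down-step at each position: up/down = 1/1, 2/1, 2/3, 1/3, 4/1, 4/5, 6/5, 4/7, 4/7, 8/7, 8/7, 8/7, 4/9, 10/7, 10/7, 1/11, 12/11, 12/11, 12/13.
The maximum over both is 13; one such subsequence is 16, 28, 25, 32, 14, 27, 13, 24, 2, 25, 1, 18, 2.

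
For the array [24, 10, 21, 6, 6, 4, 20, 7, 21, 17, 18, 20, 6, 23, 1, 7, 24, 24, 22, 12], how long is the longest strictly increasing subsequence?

Scanning left to right, the best length ending at each element is: 24→1, 10→1, 21→2, 6→1, 6→1, 4→1, 20→2, 7→2, 21→3, 17→3, 18→4, 20→5, 6→2, 23→6, 1→1, 7→3, 24→7, 24→7, 22→6, 12→4.
So the longest increasing subsequence has length 7, e.g. 6, 7, 17, 18, 20, 23, 24.

7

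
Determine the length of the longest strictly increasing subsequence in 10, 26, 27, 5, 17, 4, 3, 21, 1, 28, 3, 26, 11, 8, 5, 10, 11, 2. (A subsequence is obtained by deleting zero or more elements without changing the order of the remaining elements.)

Let dp[i] be the longest increasing subsequence ending at position i. Then dp = [1, 2, 3, 1, 2, 1, 1, 3, 1, 4, 2, 4, 3, 3, 3, 4, 5, 2].
The maximum is 5; one witness is 1, 3, 8, 10, 11 at positions 9,11,14,16,17.

5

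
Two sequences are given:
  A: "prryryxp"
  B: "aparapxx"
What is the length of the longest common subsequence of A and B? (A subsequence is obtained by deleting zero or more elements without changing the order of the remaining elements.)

3

A longest common subsequence is prx (length 3); the LCS DP confirms no longer common subsequence exists.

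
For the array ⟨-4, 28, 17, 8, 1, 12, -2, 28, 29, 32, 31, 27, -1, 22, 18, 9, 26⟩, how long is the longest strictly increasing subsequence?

6

One longest increasing subsequence is -4, 8, 12, 28, 29, 32 (positions 1,4,6,8,9,10), of length 6; no longer one exists.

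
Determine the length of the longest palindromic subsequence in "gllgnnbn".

Using dp[i][j] = 2 + dp[i+1][j−1] if the ends match, else max(dp[i+1][j], dp[i][j−1]):
dp[1][8] = 4. A witness is gllg at positions 1,2,3,4.

4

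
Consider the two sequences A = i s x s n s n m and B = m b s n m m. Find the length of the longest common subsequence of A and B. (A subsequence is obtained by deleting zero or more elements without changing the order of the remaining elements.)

3

A longest common subsequence is snm (length 3); the LCS DP confirms no longer common subsequence exists.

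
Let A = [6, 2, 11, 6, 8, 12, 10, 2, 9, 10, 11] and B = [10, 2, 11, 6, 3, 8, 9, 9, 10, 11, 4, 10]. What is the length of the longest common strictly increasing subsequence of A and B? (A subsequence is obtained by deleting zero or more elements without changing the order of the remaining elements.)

For each value that appears in both, track the longest common increasing run ending there.
The best achievable length is 6; one witness is 2, 6, 8, 9, 10, 11 (A-positions 2,4,5,9,10,11, B-positions 2,4,6,7,9,10).

6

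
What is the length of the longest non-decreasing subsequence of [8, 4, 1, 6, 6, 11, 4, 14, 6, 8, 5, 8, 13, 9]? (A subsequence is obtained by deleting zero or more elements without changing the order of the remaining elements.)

One longest non-decreasing subsequence is 4, 6, 6, 6, 8, 8, 13 (positions 2,4,5,9,10,12,13), of length 7; no longer one exists.

7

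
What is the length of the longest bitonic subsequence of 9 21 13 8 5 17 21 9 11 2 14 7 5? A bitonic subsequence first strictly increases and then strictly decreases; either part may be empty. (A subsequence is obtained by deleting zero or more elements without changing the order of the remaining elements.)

7

One longest bitonic subsequence is 9, 13, 17, 21, 14, 7, 5 (positions 1,3,6,7,11,12,13): it rises to 21 then falls. Length 7 is optimal.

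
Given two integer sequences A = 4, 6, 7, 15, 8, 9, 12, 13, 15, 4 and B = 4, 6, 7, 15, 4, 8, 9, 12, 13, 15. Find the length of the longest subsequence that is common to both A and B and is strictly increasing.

8

For each value that appears in both, track the longest common increasing run ending there.
The best achievable length is 8; one witness is 4, 6, 7, 8, 9, 12, 13, 15 (A-positions 1,2,3,5,6,7,8,9, B-positions 1,2,3,6,7,8,9,10).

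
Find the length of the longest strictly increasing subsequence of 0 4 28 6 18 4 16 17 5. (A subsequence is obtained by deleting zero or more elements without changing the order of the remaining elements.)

Let dp[i] be the longest increasing subsequence ending at position i. Then dp = [1, 2, 3, 3, 4, 2, 4, 5, 3].
The maximum is 5; one witness is 0, 4, 6, 16, 17 at positions 1,2,4,7,8.

5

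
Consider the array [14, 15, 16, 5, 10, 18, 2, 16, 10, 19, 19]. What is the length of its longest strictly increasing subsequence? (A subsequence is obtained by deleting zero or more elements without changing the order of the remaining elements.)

5

One longest increasing subsequence is 14, 15, 16, 18, 19 (positions 1,2,3,6,10), of length 5; no longer one exists.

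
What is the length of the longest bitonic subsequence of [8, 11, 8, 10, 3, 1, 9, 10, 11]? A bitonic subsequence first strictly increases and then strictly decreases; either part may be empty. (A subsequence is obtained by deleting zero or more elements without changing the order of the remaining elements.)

Let inc[i] be the LIS ending at i and dec[i] the longest strictly decreasing subsequence starting at i. inc = [1, 2, 1, 2, 1, 1, 2, 3, 4], dec = [3, 4, 3, 3, 2, 1, 1, 1, 1].
max_i inc[i]+dec[i]−1 = 5, with one witness 8, 11, 10, 3, 1.

5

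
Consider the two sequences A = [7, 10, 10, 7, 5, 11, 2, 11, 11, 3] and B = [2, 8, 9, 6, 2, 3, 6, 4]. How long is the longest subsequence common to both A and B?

Backtracking the LCS table gives one alignment: 2 (A7,B5) → 3 (A10,B6).
So the longest common subsequence has length 2.

2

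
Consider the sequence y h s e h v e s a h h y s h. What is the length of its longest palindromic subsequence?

9

Using dp[i][j] = 2 + dp[i+1][j−1] if the ends match, else max(dp[i+1][j], dp[i][j−1]):
dp[1][14] = 9. A witness is yhseveshy at positions 1,2,3,4,6,7,8,11,12.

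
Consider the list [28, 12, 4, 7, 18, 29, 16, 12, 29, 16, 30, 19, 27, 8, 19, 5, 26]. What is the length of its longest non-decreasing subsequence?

Scanning left to right, the best length ending at each element is: 28→1, 12→1, 4→1, 7→2, 18→3, 29→4, 16→3, 12→3, 29→5, 16→4, 30→6, 19→5, 27→6, 8→3, 19→6, 5→2, 26→7.
So the longest non-decreasing subsequence has length 7, e.g. 4, 7, 16, 16, 19, 19, 26.

7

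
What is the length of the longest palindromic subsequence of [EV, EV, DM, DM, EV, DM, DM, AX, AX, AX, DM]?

5

Using dp[i][j] = 2 + dp[i+1][j−1] if the ends match, else max(dp[i+1][j], dp[i][j−1]):
dp[1][11] = 5. A witness is DM AX AX AX DM at positions 3,8,9,10,11.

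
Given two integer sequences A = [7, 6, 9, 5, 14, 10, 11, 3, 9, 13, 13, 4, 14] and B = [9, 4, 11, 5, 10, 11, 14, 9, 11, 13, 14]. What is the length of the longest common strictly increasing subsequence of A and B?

A longest common strictly increasing subsequence is 9, 10, 11, 13, 14 (length 5); it appears in order in both A and B, and no longer such subsequence exists.

5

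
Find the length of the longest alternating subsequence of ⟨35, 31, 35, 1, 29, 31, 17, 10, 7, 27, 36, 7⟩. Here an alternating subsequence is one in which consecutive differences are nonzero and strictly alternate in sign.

Track the best alternating length ending on an up-step vs a down-step at each position: up/down = 1/1, 1/2, 3/1, 1/4, 5/4, 5/4, 5/6, 5/6, 5/6, 7/6, 7/1, 5/8.
The maximum over both is 8; one such subsequence is 35, 31, 35, 1, 29, 17, 27, 7.

8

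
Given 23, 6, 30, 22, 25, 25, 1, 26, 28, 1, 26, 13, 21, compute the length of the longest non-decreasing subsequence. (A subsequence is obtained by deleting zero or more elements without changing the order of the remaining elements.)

6

Let dp[i] be the longest non-decreasing subsequence ending at position i. Then dp = [1, 1, 2, 2, 3, 4, 1, 5, 6, 2, 6, 3, 4].
The maximum is 6; one witness is 6, 22, 25, 25, 26, 28 at positions 2,4,5,6,8,9.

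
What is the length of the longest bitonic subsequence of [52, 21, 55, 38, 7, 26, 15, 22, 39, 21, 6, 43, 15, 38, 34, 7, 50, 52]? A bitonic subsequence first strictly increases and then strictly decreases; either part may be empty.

Let inc[i] be the LIS ending at i and dec[i] the longest strictly decreasing subsequence starting at i. inc = [1, 1, 2, 2, 1, 2, 2, 3, 4, 3, 1, 5, 2, 4, 4, 2, 6, 7], dec = [7, 3, 7, 6, 2, 5, 2, 4, 4, 3, 1, 4, 2, 3, 2, 1, 1, 1].
max_i inc[i]+dec[i]−1 = 8, with one witness 52, 55, 38, 26, 22, 21, 15, 7.

8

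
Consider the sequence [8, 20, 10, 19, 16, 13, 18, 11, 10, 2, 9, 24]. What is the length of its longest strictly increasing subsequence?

5

One longest increasing subsequence is 8, 10, 16, 18, 24 (positions 1,3,5,7,12), of length 5; no longer one exists.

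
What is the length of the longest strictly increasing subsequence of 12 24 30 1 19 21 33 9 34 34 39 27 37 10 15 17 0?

6

One longest increasing subsequence is 12, 24, 30, 33, 34, 39 (positions 1,2,3,7,9,11), of length 6; no longer one exists.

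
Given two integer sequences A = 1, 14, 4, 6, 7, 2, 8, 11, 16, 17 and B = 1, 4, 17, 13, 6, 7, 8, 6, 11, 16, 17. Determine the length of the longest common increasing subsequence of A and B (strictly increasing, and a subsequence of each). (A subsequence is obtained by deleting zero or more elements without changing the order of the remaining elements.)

For each value that appears in both, track the longest common increasing run ending there.
The best achievable length is 8; one witness is 1, 4, 6, 7, 8, 11, 16, 17 (A-positions 1,3,4,5,7,8,9,10, B-positions 1,2,5,6,7,9,10,11).

8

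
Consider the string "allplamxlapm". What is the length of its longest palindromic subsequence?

7

One longest palindromic subsequence is allplla (positions 1,2,3,4,5,9,10); it reads the same forward and backward, and the interval DP gives dp[1][12] = 7.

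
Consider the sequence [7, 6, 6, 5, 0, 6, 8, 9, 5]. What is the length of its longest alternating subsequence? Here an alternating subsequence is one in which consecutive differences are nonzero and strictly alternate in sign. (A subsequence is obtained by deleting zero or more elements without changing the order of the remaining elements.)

Track the best alternating length ending on an up-step vs a down-step at each position: up/down = 1/1, 1/2, 1/2, 1/2, 1/2, 3/2, 3/1, 3/1, 3/4.
The maximum over both is 4; one such subsequence is 7, 5, 6, 5.

4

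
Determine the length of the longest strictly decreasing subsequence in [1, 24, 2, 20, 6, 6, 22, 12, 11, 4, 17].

5

Let dp[i] be the longest decreasing subsequence ending at position i. Then dp = [1, 1, 2, 2, 3, 3, 2, 3, 4, 5, 3].
The maximum is 5; one witness is 24, 20, 12, 11, 4 at positions 2,4,8,9,10.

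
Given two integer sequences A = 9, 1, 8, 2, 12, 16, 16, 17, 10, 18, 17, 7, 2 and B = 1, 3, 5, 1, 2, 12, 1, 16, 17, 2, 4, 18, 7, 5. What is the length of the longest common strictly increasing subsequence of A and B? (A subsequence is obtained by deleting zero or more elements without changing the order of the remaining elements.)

For each value that appears in both, track the longest common increasing run ending there.
The best achievable length is 6; one witness is 1, 2, 12, 16, 17, 18 (A-positions 2,4,5,6,8,10, B-positions 1,5,6,8,9,12).

6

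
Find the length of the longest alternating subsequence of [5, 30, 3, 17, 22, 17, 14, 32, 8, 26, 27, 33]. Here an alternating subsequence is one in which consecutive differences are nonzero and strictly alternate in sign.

Track the best alternating length ending on an up-step vs a down-step at each position: up/down = 1/1, 2/1, 1/3, 4/3, 4/3, 4/5, 4/5, 6/1, 4/7, 8/7, 8/7, 8/1.
The maximum over both is 8; one such subsequence is 5, 30, 3, 22, 17, 32, 8, 26.

8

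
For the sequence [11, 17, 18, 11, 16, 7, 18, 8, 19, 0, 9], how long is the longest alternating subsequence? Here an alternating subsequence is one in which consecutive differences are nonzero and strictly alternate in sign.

Track the best alternating length ending on an up-step vs a down-step at each position: up/down = 1/1, 2/1, 2/1, 1/3, 4/3, 1/5, 6/1, 6/7, 8/1, 1/9, 10/9.
The maximum over both is 10; one such subsequence is 11, 17, 11, 16, 7, 18, 8, 19, 0, 9.

10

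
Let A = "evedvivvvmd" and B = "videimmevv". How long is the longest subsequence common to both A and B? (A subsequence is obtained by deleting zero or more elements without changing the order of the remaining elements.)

5

A longest common subsequence is veivv (length 5); the LCS DP confirms no longer common subsequence exists.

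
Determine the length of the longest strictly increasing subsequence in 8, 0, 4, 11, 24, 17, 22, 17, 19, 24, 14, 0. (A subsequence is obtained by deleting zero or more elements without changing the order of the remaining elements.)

6

Scanning left to right, the best length ending at each element is: 8→1, 0→1, 4→2, 11→3, 24→4, 17→4, 22→5, 17→4, 19→5, 24→6, 14→4, 0→1.
So the longest increasing subsequence has length 6, e.g. 0, 4, 11, 17, 22, 24.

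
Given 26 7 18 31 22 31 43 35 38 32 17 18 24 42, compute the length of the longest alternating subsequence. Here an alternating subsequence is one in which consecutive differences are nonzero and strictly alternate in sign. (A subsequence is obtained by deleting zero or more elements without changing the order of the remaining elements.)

A longest alternating subsequence is 26, 7, 31, 22, 43, 35, 38, 17, 18 (positions 1,2,4,5,7,8,9,11,12); its 8 consecutive differences strictly alternate in sign, and length 9 is optimal.

9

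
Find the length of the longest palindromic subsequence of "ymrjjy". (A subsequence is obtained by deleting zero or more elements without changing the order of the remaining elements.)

One longest palindromic subsequence is yjjy (positions 1,4,5,6); it reads the same forward and backward, and the interval DP gives dp[1][6] = 4.

4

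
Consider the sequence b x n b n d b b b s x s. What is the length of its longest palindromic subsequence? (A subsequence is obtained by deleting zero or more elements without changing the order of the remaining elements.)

6

One longest palindromic subsequence is xbbbbx (positions 2,4,7,8,9,11); it reads the same forward and backward, and the interval DP gives dp[1][12] = 6.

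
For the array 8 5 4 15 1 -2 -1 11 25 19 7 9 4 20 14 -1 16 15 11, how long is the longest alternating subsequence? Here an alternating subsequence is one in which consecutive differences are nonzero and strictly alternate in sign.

12

A longest alternating subsequence is 8, 5, 15, 1, 11, 7, 9, 4, 20, 14, 16, 15 (positions 1,2,4,5,8,11,12,13,14,15,17,18); its 11 consecutive differences strictly alternate in sign, and length 12 is optimal.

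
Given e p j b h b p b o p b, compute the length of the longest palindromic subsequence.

Using dp[i][j] = 2 + dp[i+1][j−1] if the ends match, else max(dp[i+1][j], dp[i][j−1]):
dp[1][11] = 5. A witness is bpopb at positions 4,7,9,10,11.

5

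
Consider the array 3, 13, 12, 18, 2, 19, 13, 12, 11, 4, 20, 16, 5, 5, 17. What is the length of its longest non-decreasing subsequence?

5

One longest non-decreasing subsequence is 3, 13, 18, 19, 20 (positions 1,2,4,6,11), of length 5; no longer one exists.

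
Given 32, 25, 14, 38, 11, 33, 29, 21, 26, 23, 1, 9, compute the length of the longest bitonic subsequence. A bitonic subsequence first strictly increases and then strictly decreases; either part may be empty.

7

One longest bitonic subsequence is 32, 38, 33, 29, 26, 23, 9 (positions 1,4,6,7,9,10,12): it rises to 38 then falls. Length 7 is optimal.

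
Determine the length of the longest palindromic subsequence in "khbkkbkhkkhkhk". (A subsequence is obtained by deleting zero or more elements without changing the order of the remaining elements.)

11

Using dp[i][j] = 2 + dp[i+1][j−1] if the ends match, else max(dp[i+1][j], dp[i][j−1]):
dp[1][14] = 11. A witness is khkkkhkkkhk at positions 1,2,4,5,7,8,9,10,12,13,14.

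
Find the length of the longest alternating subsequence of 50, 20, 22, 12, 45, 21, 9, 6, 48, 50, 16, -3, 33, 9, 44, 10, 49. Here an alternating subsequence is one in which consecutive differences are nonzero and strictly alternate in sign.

13

Track the best alternating length ending on an up-step vs a down-step at each position: up/down = 1/1, 1/2, 3/2, 1/4, 5/2, 5/6, 1/6, 1/6, 7/2, 7/1, 7/8, 1/8, 9/8, 9/10, 11/8, 11/12, 13/8.
The maximum over both is 13; one such subsequence is 50, 20, 22, 12, 45, 21, 48, 16, 33, 9, 44, 10, 49.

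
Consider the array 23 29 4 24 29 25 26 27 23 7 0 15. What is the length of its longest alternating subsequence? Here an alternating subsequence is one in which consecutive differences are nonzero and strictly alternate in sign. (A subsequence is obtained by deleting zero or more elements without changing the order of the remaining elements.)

8

A longest alternating subsequence is 23, 29, 4, 29, 25, 26, 7, 15 (positions 1,2,3,5,6,7,10,12); its 7 consecutive differences strictly alternate in sign, and length 8 is optimal.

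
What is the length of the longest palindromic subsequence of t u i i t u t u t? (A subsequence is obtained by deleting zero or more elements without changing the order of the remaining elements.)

7

Using dp[i][j] = 2 + dp[i+1][j−1] if the ends match, else max(dp[i+1][j], dp[i][j−1]):
dp[1][9] = 7. A witness is tututut at positions 1,2,5,6,7,8,9.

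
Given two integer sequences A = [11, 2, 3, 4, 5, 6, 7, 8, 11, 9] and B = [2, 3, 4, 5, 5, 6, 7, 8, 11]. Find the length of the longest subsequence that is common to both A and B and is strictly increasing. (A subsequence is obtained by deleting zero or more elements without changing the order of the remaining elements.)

A longest common strictly increasing subsequence is 2, 3, 4, 5, 6, 7, 8, 11 (length 8); it appears in order in both A and B, and no longer such subsequence exists.

8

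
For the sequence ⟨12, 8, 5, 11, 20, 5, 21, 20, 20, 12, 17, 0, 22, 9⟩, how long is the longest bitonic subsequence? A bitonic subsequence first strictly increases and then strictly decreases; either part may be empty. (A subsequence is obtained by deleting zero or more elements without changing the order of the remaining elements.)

7

Let inc[i] be the LIS ending at i and dec[i] the longest strictly decreasing subsequence starting at i. inc = [1, 1, 1, 2, 3, 1, 4, 3, 3, 3, 4, 1, 5, 2], dec = [4, 3, 2, 3, 3, 2, 4, 3, 3, 2, 2, 1, 2, 1].
max_i inc[i]+dec[i]−1 = 7, with one witness 8, 11, 20, 21, 20, 17, 9.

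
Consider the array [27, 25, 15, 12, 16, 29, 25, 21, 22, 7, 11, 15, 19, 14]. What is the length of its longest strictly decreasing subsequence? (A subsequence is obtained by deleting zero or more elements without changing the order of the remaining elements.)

Let dp[i] be the longest decreasing subsequence ending at position i. Then dp = [1, 2, 3, 4, 3, 1, 2, 3, 3, 5, 5, 4, 4, 5].
The maximum is 5; one witness is 27, 25, 15, 12, 7 at positions 1,2,3,4,10.

5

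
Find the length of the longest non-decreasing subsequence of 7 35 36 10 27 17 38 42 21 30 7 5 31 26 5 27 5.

6

One longest non-decreasing subsequence is 7, 10, 17, 21, 30, 31 (positions 1,4,6,9,10,13), of length 6; no longer one exists.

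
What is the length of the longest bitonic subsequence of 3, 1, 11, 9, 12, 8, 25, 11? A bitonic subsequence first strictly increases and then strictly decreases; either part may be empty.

5

Let inc[i] be the LIS ending at i and dec[i] the longest strictly decreasing subsequence starting at i. inc = [1, 1, 2, 2, 3, 2, 4, 3], dec = [2, 1, 3, 2, 2, 1, 2, 1].
max_i inc[i]+dec[i]−1 = 5, with one witness 3, 11, 12, 25, 11.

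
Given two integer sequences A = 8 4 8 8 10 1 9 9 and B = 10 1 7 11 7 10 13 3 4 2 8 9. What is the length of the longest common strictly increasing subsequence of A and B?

3

A longest common strictly increasing subsequence is 4, 8, 9 (length 3); it appears in order in both A and B, and no longer such subsequence exists.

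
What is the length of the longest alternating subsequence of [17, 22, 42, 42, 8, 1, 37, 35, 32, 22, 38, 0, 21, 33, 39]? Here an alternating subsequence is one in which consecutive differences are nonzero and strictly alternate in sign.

8

Track the best alternating length ending on an up-step vs a down-step at each position: up/down = 1/1, 2/1, 2/1, 2/1, 1/3, 1/3, 4/3, 4/5, 4/5, 4/5, 6/3, 1/7, 8/7, 8/7, 8/3.
The maximum over both is 8; one such subsequence is 17, 22, 8, 37, 35, 38, 0, 21.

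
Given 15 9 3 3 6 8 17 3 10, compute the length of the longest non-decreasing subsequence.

5

Let dp[i] be the longest non-decreasing subsequence ending at position i. Then dp = [1, 1, 1, 2, 3, 4, 5, 3, 5].
The maximum is 5; one witness is 3, 3, 6, 8, 17 at positions 3,4,5,6,7.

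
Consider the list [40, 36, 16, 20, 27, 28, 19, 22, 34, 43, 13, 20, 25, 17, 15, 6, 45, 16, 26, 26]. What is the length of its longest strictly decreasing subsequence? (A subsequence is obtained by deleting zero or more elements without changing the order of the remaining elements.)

One longest decreasing subsequence is 40, 36, 27, 22, 20, 17, 15, 6 (positions 1,2,5,8,12,14,15,16), of length 8; no longer one exists.

8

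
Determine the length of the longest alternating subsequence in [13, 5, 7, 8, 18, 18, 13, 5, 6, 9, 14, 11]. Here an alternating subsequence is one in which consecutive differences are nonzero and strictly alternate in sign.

6

Track the best alternating length ending on an up-step vs a down-step at each position: up/down = 1/1, 1/2, 3/2, 3/2, 3/1, 3/1, 3/4, 1/4, 5/4, 5/4, 5/4, 5/6.
The maximum over both is 6; one such subsequence is 13, 5, 18, 13, 14, 11.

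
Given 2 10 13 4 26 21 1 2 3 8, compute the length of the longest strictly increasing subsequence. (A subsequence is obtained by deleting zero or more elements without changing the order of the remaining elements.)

4

Scanning left to right, the best length ending at each element is: 2→1, 10→2, 13→3, 4→2, 26→4, 21→4, 1→1, 2→2, 3→3, 8→4.
So the longest increasing subsequence has length 4, e.g. 2, 10, 13, 26.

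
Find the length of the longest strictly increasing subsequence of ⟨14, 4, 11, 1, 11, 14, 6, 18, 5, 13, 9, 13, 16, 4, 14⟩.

5

Scanning left to right, the best length ending at each element is: 14→1, 4→1, 11→2, 1→1, 11→2, 14→3, 6→2, 18→4, 5→2, 13→3, 9→3, 13→4, 16→5, 4→2, 14→5.
So the longest increasing subsequence has length 5, e.g. 4, 6, 9, 13, 16.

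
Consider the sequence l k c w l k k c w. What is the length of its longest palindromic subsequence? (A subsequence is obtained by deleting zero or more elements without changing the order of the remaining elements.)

Using dp[i][j] = 2 + dp[i+1][j−1] if the ends match, else max(dp[i+1][j], dp[i][j−1]):
dp[1][9] = 4. A witness is wkkw at positions 4,6,7,9.

4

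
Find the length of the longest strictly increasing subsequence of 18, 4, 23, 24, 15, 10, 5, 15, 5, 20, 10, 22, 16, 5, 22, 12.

5

Scanning left to right, the best length ending at each element is: 18→1, 4→1, 23→2, 24→3, 15→2, 10→2, 5→2, 15→3, 5→2, 20→4, 10→3, 22→5, 16→4, 5→2, 22→5, 12→4.
So the longest increasing subsequence has length 5, e.g. 4, 10, 15, 20, 22.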